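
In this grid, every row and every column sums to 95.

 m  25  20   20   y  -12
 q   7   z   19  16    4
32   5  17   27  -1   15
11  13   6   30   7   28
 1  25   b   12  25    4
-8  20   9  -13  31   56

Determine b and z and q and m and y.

Column 5: 16 − 1 + 7 + 25 + 31 = 78, so its missing entry is 95 − 78 = 17.
Row 1: 25 + 20 + 20 + 17 − 12 = 70, so its missing entry is 95 − 70 = 25.
Row 5: 1 + 25 + 12 + 25 + 4 = 67, so its missing entry is 95 − 67 = 28.
Column 3: 20 + 17 + 6 + 28 + 9 = 80, so its missing entry is 95 − 80 = 15.
Row 2: 7 + 15 + 19 + 16 + 4 = 61, so its missing entry is 95 − 61 = 34.

b = 28, z = 15, q = 34, m = 25, y = 17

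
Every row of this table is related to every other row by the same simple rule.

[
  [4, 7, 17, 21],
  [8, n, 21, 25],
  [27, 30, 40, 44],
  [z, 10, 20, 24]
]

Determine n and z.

n = 11, z = 7

The difference between any two rows is the same in every column — this is an addition table with the headers hidden.
Row 2 minus row 1 is 21 − 17 = 4, so its entry in column 2 is 7 + 4 = 11.
Row 4 minus row 1 is 20 − 17 = 3, so its entry in column 1 is 4 + 3 = 7.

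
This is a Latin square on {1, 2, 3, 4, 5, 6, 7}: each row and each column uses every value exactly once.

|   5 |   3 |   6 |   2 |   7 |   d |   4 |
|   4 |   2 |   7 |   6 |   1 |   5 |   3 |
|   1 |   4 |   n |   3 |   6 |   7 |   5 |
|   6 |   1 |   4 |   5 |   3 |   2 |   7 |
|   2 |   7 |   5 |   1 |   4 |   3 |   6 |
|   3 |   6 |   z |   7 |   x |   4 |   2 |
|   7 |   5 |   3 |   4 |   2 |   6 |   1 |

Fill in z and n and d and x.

z = 1, n = 2, d = 1, x = 5

Cell (6,5): column 5 already has {1, 2, 3, 4, 6, 7} → 5.
For row 6, column 3: row 6 already has {2, 3, 4, 5, 6, 7}; that leaves 1.
At (row 1, col 6): row 1 already has {2, 3, 4, 5, 6, 7}, so the value is 1.
For row 3, column 3: row 3 already has {1, 3, 4, 5, 6, 7}; that leaves 2.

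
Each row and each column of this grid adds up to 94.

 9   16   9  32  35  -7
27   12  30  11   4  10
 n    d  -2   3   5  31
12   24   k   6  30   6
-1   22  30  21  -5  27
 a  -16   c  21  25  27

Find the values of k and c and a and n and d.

Column 2 has 16 + 12 + 24 + 22 − 16 = 58; the blank must be 94 − 58 = 36.
Row 3 has 36 − 2 + 3 + 5 + 31 = 73; the blank must be 94 − 73 = 21.
Column 1 has 9 + 27 + 21 + 12 − 1 = 68; the blank must be 94 − 68 = 26.
Row 4 has 12 + 24 + 6 + 30 + 6 = 78; the blank must be 94 − 78 = 16.
Row 6 has 26 − 16 + 21 + 25 + 27 = 83; the blank must be 94 − 83 = 11.

k = 16, c = 11, a = 26, n = 21, d = 36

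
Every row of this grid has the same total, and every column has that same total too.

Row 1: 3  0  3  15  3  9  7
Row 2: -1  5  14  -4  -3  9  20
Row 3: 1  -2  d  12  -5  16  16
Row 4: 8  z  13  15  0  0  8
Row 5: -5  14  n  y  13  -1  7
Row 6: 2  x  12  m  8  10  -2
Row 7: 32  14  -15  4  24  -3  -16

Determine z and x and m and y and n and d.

Rows 1 and 2 both sum to 40, so that's the common total.
Row 4 has 8 + 13 + 15 + 0 + 0 + 8 = 44; the blank must be 40 − 44 = -4.
Column 2 has 0 + 5 − 2 − 4 + 14 + 14 = 27; the blank must be 40 − 27 = 13.
Row 3 has 1 − 2 + 12 − 5 + 16 + 16 = 38; the blank must be 40 − 38 = 2.
Column 3 has 3 + 14 + 2 + 13 + 12 − 15 = 29; the blank must be 40 − 29 = 11.
Row 5 has -5 + 14 + 11 + 13 − 1 + 7 = 39; the blank must be 40 − 39 = 1.
Row 6 has 2 + 13 + 12 + 8 + 10 − 2 = 43; the blank must be 40 − 43 = -3.

z = -4, x = 13, m = -3, y = 1, n = 11, d = 2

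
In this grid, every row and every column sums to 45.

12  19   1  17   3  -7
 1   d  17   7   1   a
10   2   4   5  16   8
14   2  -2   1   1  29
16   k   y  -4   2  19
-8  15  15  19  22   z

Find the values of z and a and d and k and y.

Row 6 has -8 + 15 + 15 + 19 + 22 = 63; the blank must be 45 − 63 = -18.
Column 6 has -7 + 8 + 29 + 19 − 18 = 31; the blank must be 45 − 31 = 14.
Row 2 has 1 + 17 + 7 + 1 + 14 = 40; the blank must be 45 − 40 = 5.
Column 3 has 1 + 17 + 4 − 2 + 15 = 35; the blank must be 45 − 35 = 10.
Row 5 has 16 + 10 − 4 + 2 + 19 = 43; the blank must be 45 − 43 = 2.

z = -18, a = 14, d = 5, k = 2, y = 10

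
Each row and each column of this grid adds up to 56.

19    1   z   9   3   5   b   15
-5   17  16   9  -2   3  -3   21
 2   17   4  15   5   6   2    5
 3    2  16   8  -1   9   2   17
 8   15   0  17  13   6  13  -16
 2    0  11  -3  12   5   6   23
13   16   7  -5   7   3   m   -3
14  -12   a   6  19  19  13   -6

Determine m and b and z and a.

m = 18, b = 5, z = -1, a = 3

Row 7 has 13 + 16 + 7 − 5 + 7 + 3 − 3 = 38; the blank must be 56 − 38 = 18.
Row 8 has 14 − 12 + 6 + 19 + 19 + 13 − 6 = 53; the blank must be 56 − 53 = 3.
Column 3 has 16 + 4 + 16 + 0 + 11 + 7 + 3 = 57; the blank must be 56 − 57 = -1.
Row 1 has 19 + 1 − 1 + 9 + 3 + 5 + 15 = 51; the blank must be 56 − 51 = 5.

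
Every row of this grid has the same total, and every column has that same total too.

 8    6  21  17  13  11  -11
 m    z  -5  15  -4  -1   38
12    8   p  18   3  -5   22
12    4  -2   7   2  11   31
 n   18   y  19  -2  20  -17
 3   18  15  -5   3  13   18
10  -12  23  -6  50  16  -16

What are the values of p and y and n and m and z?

p = 7, y = 6, n = 21, m = -1, z = 23

Rows 1 and 4 both sum to 65, so that's the common total.
Column 2: 6 + 8 + 4 + 18 + 18 − 12 = 42, so its missing entry is 65 − 42 = 23.
Row 3: 12 + 8 + 18 + 3 − 5 + 22 = 58, so its missing entry is 65 − 58 = 7.
Column 3: 21 − 5 + 7 − 2 + 15 + 23 = 59, so its missing entry is 65 − 59 = 6.
Row 5: 18 + 6 + 19 − 2 + 20 − 17 = 44, so its missing entry is 65 − 44 = 21.
Row 2: 23 − 5 + 15 − 4 − 1 + 38 = 66, so its missing entry is 65 − 66 = -1.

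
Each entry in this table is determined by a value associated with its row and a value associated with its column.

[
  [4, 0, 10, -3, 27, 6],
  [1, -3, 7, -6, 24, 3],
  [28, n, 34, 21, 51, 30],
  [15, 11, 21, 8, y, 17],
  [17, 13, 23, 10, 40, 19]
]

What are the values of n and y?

n = 24, y = 38

The difference between any two rows is the same in every column — this is an addition table with the headers hidden.
Row 3 minus row 1 is 30 − 6 = 24, so its entry in column 2 is 0 + 24 = 24.
Row 4 minus row 1 is 17 − 6 = 11, so its entry in column 5 is 27 + 11 = 38.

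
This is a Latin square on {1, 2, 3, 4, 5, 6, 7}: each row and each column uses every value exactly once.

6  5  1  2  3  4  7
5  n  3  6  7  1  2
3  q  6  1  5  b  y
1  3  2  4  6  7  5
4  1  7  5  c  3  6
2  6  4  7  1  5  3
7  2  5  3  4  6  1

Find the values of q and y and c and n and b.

At (row 5, col 5): row 5 already has {1, 3, 4, 5, 6, 7}, so the value is 2.
For row 2, column 2: row 2 already has {1, 2, 3, 5, 6, 7}; that leaves 4.
Cell (3,2): column 2 already has {1, 2, 3, 4, 5, 6} → 7.
For row 3, column 7: column 7 already has {1, 2, 3, 5, 6, 7}; that leaves 4.
For row 3, column 6: row 3 already has {1, 3, 4, 5, 6, 7}; that leaves 2.

q = 7, y = 4, c = 2, n = 4, b = 2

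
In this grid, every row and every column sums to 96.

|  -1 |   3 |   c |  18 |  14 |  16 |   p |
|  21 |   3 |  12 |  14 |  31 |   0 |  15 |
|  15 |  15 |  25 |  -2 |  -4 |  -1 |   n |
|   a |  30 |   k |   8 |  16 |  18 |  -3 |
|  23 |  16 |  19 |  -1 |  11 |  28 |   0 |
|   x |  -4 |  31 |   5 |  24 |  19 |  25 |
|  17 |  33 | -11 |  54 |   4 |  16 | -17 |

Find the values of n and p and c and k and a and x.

n = 48, p = 28, c = 18, k = 2, a = 25, x = -4

The known cells in row 3 total 48, leaving 96 − 48 = 48 for the blank.
The known cells in column 7 total 68, leaving 96 − 68 = 28 for the blank.
The known cells in row 1 total 78, leaving 96 − 78 = 18 for the blank.
The known cells in row 6 total 100, leaving 96 − 100 = -4 for the blank.
The known cells in column 1 total 71, leaving 96 − 71 = 25 for the blank.
The known cells in row 4 total 94, leaving 96 − 94 = 2 for the blank.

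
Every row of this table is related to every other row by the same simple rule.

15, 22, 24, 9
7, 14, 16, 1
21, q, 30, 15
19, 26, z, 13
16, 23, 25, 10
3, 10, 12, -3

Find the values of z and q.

The difference between any two rows is the same in every column — this is an addition table with the headers hidden.
Row 4 minus row 1 is 13 − 9 = 4, so its entry in column 3 is 24 + 4 = 28.
Row 3 minus row 1 is 15 − 9 = 6, so its entry in column 2 is 22 + 6 = 28.

z = 28, q = 28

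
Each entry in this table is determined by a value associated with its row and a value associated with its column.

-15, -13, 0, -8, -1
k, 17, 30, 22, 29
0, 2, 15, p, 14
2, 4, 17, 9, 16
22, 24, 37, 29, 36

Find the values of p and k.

p = 7, k = 15

The difference between any two rows is the same in every column — this is an addition table with the headers hidden.
Row 3 minus row 1 is 2 − (-13) = 15, so its entry in column 4 is -8 + 15 = 7.
Row 2 minus row 1 is 17 − (-13) = 30, so its entry in column 1 is -15 + 30 = 15.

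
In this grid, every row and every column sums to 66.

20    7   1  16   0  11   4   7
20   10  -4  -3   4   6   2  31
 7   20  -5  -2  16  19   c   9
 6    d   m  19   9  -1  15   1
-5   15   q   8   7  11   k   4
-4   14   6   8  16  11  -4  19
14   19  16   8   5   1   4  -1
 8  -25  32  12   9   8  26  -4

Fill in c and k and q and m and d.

c = 2, k = 17, q = 9, m = 11, d = 6

The known cells in column 2 total 60, leaving 66 − 60 = 6 for the blank.
The known cells in row 3 total 64, leaving 66 − 64 = 2 for the blank.
The known cells in column 7 total 49, leaving 66 − 49 = 17 for the blank.
The known cells in row 5 total 57, leaving 66 − 57 = 9 for the blank.
The known cells in row 4 total 55, leaving 66 − 55 = 11 for the blank.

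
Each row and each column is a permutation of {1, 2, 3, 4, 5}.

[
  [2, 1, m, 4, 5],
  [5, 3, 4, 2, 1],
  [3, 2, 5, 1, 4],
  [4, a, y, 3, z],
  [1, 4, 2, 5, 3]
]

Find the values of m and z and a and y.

m = 3, z = 2, a = 5, y = 1

For row 4, column 2: column 2 already has {1, 2, 3, 4}; that leaves 5.
At (row 4, col 5): column 5 already has {1, 3, 4, 5}, so the value is 2.
At (row 4, col 3): row 4 already has {2, 3, 4, 5}, so the value is 1.
Cell (1,3): row 1 already has {1, 2, 4, 5} → 3.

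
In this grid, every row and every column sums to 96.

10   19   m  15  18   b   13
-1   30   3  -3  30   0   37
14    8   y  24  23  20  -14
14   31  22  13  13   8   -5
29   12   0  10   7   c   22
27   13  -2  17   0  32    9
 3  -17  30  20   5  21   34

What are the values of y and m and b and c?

The known cells in row 5 total 80, leaving 96 − 80 = 16 for the blank.
The known cells in column 6 total 97, leaving 96 − 97 = -1 for the blank.
The known cells in row 1 total 74, leaving 96 − 74 = 22 for the blank.
The known cells in row 3 total 75, leaving 96 − 75 = 21 for the blank.

y = 21, m = 22, b = -1, c = 16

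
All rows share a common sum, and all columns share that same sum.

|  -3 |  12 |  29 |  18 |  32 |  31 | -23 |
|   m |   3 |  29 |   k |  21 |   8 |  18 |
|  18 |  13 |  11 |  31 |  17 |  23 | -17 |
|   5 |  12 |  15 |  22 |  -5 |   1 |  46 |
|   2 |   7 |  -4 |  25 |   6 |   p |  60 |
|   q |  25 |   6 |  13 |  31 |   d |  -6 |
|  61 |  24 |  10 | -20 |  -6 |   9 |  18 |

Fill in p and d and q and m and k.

Rows 1 and 3 both sum to 96, so that's the common total.
Row 5 has 2 + 7 − 4 + 25 + 6 + 60 = 96; the blank must be 96 − 96 = 0.
Column 6 has 31 + 8 + 23 + 1 + 0 + 9 = 72; the blank must be 96 − 72 = 24.
Row 6 has 25 + 6 + 13 + 31 + 24 − 6 = 93; the blank must be 96 − 93 = 3.
Column 1 has -3 + 18 + 5 + 2 + 3 + 61 = 86; the blank must be 96 − 86 = 10.
Row 2 has 10 + 3 + 29 + 21 + 8 + 18 = 89; the blank must be 96 − 89 = 7.

p = 0, d = 24, q = 3, m = 10, k = 7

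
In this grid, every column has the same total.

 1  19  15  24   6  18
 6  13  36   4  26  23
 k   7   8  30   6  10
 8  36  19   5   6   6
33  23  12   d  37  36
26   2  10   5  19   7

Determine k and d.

k = 26, d = 32

The complete columns each total 100.
Column 1 is missing 100 − 74 = 26 (since 1 + 6 + 8 + 33 + 26 = 74).
Column 4 is missing 100 − 68 = 32 (since 24 + 4 + 30 + 5 + 5 = 68).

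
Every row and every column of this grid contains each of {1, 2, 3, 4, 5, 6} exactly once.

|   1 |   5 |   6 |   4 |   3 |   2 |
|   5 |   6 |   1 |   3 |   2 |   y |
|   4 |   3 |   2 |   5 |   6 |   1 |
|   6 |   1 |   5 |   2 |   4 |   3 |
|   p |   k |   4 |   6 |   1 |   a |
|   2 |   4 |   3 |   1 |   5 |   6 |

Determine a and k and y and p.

At (row 5, col 1): column 1 already has {1, 2, 4, 5, 6}, so the value is 3.
For row 5, column 2: column 2 already has {1, 3, 4, 5, 6}; that leaves 2.
For row 5, column 6: row 5 already has {1, 2, 3, 4, 6}; that leaves 5.
At (row 2, col 6): row 2 already has {1, 2, 3, 5, 6}, so the value is 4.

a = 5, k = 2, y = 4, p = 3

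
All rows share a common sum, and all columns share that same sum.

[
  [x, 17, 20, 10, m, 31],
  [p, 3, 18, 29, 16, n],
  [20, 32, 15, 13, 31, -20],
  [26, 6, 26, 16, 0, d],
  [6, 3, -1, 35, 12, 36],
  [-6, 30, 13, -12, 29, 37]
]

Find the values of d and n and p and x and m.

Rows 3 and 5 both sum to 91, so that's the common total.
Column 5: 16 + 31 + 0 + 12 + 29 = 88, so its missing entry is 91 − 88 = 3.
Row 1: 17 + 20 + 10 + 3 + 31 = 81, so its missing entry is 91 − 81 = 10.
Column 1: 10 + 20 + 26 + 6 − 6 = 56, so its missing entry is 91 − 56 = 35.
Row 2: 35 + 3 + 18 + 29 + 16 = 101, so its missing entry is 91 − 101 = -10.
Row 4: 26 + 6 + 26 + 16 + 0 = 74, so its missing entry is 91 − 74 = 17.

d = 17, n = -10, p = 35, x = 10, m = 3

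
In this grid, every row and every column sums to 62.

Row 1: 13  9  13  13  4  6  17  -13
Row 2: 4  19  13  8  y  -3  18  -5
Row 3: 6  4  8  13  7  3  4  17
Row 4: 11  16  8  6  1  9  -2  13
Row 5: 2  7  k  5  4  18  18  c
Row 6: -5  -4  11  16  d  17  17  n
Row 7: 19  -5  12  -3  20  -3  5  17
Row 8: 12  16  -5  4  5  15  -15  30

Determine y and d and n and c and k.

The known cells in column 3 total 60, leaving 62 − 60 = 2 for the blank.
The known cells in row 2 total 54, leaving 62 − 54 = 8 for the blank.
The known cells in column 5 total 49, leaving 62 − 49 = 13 for the blank.
The known cells in row 6 total 65, leaving 62 − 65 = -3 for the blank.
The known cells in row 5 total 56, leaving 62 − 56 = 6 for the blank.

y = 8, d = 13, n = -3, c = 6, k = 2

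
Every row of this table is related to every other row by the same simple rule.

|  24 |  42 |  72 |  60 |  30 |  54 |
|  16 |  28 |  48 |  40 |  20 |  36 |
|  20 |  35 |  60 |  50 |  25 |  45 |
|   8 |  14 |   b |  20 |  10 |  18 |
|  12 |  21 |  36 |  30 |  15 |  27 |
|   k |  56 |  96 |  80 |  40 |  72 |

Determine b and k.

b = 24, k = 32

Each row is a constant multiple of every other row — this is a multiplication table with the headers hidden.
Row 4 is 14/42 = 1/3 times row 1, so its entry in column 3 is 72 × 1/3 = 24.
Row 6 is 56/42 = 4/3 times row 1, so its entry in column 1 is 24 × 4/3 = 32.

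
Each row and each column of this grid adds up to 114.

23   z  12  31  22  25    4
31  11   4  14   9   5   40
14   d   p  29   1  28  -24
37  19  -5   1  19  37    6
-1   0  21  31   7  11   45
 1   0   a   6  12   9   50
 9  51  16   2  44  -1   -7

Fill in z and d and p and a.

z = -3, d = 36, p = 30, a = 36

The known cells in row 1 total 117, leaving 114 − 117 = -3 for the blank.
The known cells in row 6 total 78, leaving 114 − 78 = 36 for the blank.
The known cells in column 2 total 78, leaving 114 − 78 = 36 for the blank.
The known cells in row 3 total 84, leaving 114 − 84 = 30 for the blank.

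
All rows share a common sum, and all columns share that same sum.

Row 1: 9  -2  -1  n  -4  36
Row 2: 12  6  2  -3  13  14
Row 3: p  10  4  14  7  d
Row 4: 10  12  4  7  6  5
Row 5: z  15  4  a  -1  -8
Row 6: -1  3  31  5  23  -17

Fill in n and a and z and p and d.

Rows 2 and 4 both sum to 44, so that's the common total.
The known cells in row 1 total 38, leaving 44 − 38 = 6 for the blank.
The known cells in column 4 total 29, leaving 44 − 29 = 15 for the blank.
The known cells in row 5 total 25, leaving 44 − 25 = 19 for the blank.
The known cells in column 1 total 49, leaving 44 − 49 = -5 for the blank.
The known cells in row 3 total 30, leaving 44 − 30 = 14 for the blank.

n = 6, a = 15, z = 19, p = -5, d = 14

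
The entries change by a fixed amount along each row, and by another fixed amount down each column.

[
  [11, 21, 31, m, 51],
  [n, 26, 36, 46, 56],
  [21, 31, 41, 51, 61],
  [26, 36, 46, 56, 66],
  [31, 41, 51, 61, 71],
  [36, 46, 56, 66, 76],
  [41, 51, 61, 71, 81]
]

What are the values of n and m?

Along each row the entries change by 10 per step; down each column they change by 5.
Row 2: from 26 at column 2, stepping by 10 to column 1 gives 16.
Row 1: from 11 at column 1, stepping by 10 to column 4 gives 41.

n = 16, m = 41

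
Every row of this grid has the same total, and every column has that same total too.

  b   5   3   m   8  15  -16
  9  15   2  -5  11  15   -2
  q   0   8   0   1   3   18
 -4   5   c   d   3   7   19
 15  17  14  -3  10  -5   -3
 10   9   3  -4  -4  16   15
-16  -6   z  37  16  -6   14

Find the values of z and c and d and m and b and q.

Rows 2 and 5 both sum to 45, so that's the common total.
The known cells in row 7 total 39, leaving 45 − 39 = 6 for the blank.
The known cells in row 3 total 30, leaving 45 − 30 = 15 for the blank.
The known cells in column 1 total 29, leaving 45 − 29 = 16 for the blank.
The known cells in row 1 total 31, leaving 45 − 31 = 14 for the blank.
The known cells in column 4 total 39, leaving 45 − 39 = 6 for the blank.
The known cells in row 4 total 36, leaving 45 − 36 = 9 for the blank.

z = 6, c = 9, d = 6, m = 14, b = 16, q = 15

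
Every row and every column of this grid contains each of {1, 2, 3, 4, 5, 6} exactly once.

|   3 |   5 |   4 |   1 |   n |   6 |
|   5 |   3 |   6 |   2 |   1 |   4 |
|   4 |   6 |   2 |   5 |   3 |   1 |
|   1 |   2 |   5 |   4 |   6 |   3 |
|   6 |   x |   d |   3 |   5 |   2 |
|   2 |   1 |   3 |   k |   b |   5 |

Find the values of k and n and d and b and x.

k = 6, n = 2, d = 1, b = 4, x = 4

Cell (1,5): row 1 already has {1, 3, 4, 5, 6} → 2.
Cell (6,5): column 5 already has {1, 2, 3, 5, 6} → 4.
For row 5, column 3: column 3 already has {2, 3, 4, 5, 6}; that leaves 1.
For row 6, column 4: row 6 already has {1, 2, 3, 4, 5}; that leaves 6.
At (row 5, col 2): row 5 already has {1, 2, 3, 5, 6}, so the value is 4.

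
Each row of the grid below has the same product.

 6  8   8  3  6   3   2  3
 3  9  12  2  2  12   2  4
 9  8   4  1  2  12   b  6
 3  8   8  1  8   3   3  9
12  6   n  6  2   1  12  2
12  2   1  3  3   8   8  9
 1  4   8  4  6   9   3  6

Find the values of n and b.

n = 6, b = 3

Rows 6 and 7 each multiply to 124416, so every row has product 124416.
Row 5: 12×6×6×2×1×12×2 = 20736, so the missing entry is 124416 ÷ 20736 = 6.
Row 3: 9×8×4×1×2×12×6 = 41472, so the missing entry is 124416 ÷ 41472 = 3.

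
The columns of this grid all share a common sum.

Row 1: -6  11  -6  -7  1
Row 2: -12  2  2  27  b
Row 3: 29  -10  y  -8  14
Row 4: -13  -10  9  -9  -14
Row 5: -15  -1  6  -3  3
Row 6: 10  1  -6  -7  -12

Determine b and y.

Column 1 sums to -7 and so does column 2; that's the common total.
In column 5 the known cells total -8, leaving -7 − (-8) = 1.
In column 3 the known cells total 5, leaving -7 − 5 = -12.

b = 1, y = -12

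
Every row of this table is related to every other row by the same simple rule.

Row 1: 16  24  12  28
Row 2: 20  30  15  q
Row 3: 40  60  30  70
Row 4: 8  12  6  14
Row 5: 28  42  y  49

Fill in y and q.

Each row is a constant multiple of every other row — this is a multiplication table with the headers hidden.
Row 5 is 42/24 = 7/4 times row 1, so its entry in column 3 is 12 × 7/4 = 21.
Row 2 is 30/24 = 5/4 times row 1, so its entry in column 4 is 28 × 5/4 = 35.

y = 21, q = 35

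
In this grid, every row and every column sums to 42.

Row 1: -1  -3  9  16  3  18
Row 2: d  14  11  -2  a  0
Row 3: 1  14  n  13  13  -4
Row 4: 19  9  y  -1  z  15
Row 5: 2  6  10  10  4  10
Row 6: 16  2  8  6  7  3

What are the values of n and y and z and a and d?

n = 5, y = -1, z = 1, a = 14, d = 5

Row 3: 1 + 14 + 13 + 13 − 4 = 37, so its missing entry is 42 − 37 = 5.
Column 1: -1 + 1 + 19 + 2 + 16 = 37, so its missing entry is 42 − 37 = 5.
Row 2: 5 + 14 + 11 − 2 + 0 = 28, so its missing entry is 42 − 28 = 14.
Column 5: 3 + 14 + 13 + 4 + 7 = 41, so its missing entry is 42 − 41 = 1.
Row 4: 19 + 9 − 1 + 1 + 15 = 43, so its missing entry is 42 − 43 = -1.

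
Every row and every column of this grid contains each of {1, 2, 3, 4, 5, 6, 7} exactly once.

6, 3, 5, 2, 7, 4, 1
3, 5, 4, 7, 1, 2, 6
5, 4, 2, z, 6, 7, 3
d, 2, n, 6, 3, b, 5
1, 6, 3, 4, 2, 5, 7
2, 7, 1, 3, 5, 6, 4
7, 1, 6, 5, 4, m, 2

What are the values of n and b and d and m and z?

n = 7, b = 1, d = 4, m = 3, z = 1

At (row 7, col 6): row 7 already has {1, 2, 4, 5, 6, 7}, so the value is 3.
Cell (4,1): column 1 already has {1, 2, 3, 5, 6, 7} → 4.
For row 3, column 4: row 3 already has {2, 3, 4, 5, 6, 7}; that leaves 1.
Cell (4,3): column 3 already has {1, 2, 3, 4, 5, 6} → 7.
Cell (4,6): row 4 already has {2, 3, 4, 5, 6, 7} → 1.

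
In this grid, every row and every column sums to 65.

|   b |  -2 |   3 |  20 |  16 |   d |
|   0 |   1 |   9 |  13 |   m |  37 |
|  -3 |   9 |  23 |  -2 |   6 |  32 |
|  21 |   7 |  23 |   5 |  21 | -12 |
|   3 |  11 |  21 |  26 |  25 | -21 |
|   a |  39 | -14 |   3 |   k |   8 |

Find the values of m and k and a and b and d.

m = 5, k = -8, a = 37, b = 7, d = 21

Row 2 has 0 + 1 + 9 + 13 + 37 = 60; the blank must be 65 − 60 = 5.
Column 5 has 16 + 5 + 6 + 21 + 25 = 73; the blank must be 65 − 73 = -8.
Row 6 has 39 − 14 + 3 − 8 + 8 = 28; the blank must be 65 − 28 = 37.
Column 1 has 0 − 3 + 21 + 3 + 37 = 58; the blank must be 65 − 58 = 7.
Row 1 has 7 − 2 + 3 + 20 + 16 = 44; the blank must be 65 − 44 = 21.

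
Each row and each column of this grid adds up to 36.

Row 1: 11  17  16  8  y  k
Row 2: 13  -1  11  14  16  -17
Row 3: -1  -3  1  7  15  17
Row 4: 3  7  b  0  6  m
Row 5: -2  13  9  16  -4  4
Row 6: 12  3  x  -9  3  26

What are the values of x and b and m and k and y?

x = 1, b = -2, m = 22, k = -16, y = 0

Column 5: 16 + 15 + 6 − 4 + 3 = 36, so its missing entry is 36 − 36 = 0.
Row 1: 11 + 17 + 16 + 8 + 0 = 52, so its missing entry is 36 − 52 = -16.
Column 6: -16 − 17 + 17 + 4 + 26 = 14, so its missing entry is 36 − 14 = 22.
Row 4: 3 + 7 + 0 + 6 + 22 = 38, so its missing entry is 36 − 38 = -2.
Row 6: 12 + 3 − 9 + 3 + 26 = 35, so its missing entry is 36 − 35 = 1.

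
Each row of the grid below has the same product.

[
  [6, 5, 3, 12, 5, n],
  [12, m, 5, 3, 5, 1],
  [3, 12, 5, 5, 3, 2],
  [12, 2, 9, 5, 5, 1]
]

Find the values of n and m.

n = 1, m = 6

Rows 3 and 4 each multiply to 5400, so every row has product 5400.
Row 1: 6×5×3×12×5 = 5400, so the missing entry is 5400 ÷ 5400 = 1.
Row 2: 12×5×3×5×1 = 900, so the missing entry is 5400 ÷ 900 = 6.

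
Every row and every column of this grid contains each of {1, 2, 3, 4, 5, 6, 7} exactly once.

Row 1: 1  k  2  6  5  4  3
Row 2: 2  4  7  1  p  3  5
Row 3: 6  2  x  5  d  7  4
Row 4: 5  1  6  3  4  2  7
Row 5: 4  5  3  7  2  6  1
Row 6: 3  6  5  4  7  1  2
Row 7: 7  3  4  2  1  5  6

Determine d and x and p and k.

At (row 1, col 2): row 1 already has {1, 2, 3, 4, 5, 6}, so the value is 7.
At (row 2, col 5): row 2 already has {1, 2, 3, 4, 5, 7}, so the value is 6.
For row 3, column 5: column 5 already has {1, 2, 4, 5, 6, 7}; that leaves 3.
Cell (3,3): row 3 already has {2, 3, 4, 5, 6, 7} → 1.

d = 3, x = 1, p = 6, k = 7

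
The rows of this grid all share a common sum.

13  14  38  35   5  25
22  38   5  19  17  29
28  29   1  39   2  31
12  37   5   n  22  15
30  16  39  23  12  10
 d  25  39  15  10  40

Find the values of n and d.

Rows 1 and 3 both add up to 130, so every row sums to 130.
Row 4: 12 + 37 + 5 + 22 + 15 = 91, so the missing entry is 130 − 91 = 39.
Row 6: 25 + 39 + 15 + 10 + 40 = 129, so the missing entry is 130 − 129 = 1.

n = 39, d = 1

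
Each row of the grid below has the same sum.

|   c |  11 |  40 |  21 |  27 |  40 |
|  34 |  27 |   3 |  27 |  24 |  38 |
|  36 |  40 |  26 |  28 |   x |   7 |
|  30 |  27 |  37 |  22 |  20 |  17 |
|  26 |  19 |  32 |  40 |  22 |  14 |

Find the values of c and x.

c = 14, x = 16

Row 2 sums to 153 and so does row 4; that's the common total.
In row 1 the known cells total 139, leaving 153 − 139 = 14.
In row 3 the known cells total 137, leaving 153 − 137 = 16.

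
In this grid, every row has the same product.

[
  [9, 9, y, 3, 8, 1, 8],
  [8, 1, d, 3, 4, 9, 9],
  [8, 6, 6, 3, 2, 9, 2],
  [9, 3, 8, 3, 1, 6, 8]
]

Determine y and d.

y = 2, d = 4

Rows 3 and 4 each multiply to 31104, so every row has product 31104.
Row 1: 9×9×3×8×1×8 = 15552, so the missing entry is 31104 ÷ 15552 = 2.
Row 2: 8×1×3×4×9×9 = 7776, so the missing entry is 31104 ÷ 7776 = 4.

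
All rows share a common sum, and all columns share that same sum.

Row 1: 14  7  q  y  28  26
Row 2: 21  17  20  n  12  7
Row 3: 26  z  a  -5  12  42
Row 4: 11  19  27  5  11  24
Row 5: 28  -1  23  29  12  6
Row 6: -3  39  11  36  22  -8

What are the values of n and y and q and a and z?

Rows 4 and 5 both sum to 97, so that's the common total.
The known cells in column 2 total 81, leaving 97 − 81 = 16 for the blank.
The known cells in row 3 total 91, leaving 97 − 91 = 6 for the blank.
The known cells in column 3 total 87, leaving 97 − 87 = 10 for the blank.
The known cells in row 1 total 85, leaving 97 − 85 = 12 for the blank.
The known cells in row 2 total 77, leaving 97 − 77 = 20 for the blank.

n = 20, y = 12, q = 10, a = 6, z = 16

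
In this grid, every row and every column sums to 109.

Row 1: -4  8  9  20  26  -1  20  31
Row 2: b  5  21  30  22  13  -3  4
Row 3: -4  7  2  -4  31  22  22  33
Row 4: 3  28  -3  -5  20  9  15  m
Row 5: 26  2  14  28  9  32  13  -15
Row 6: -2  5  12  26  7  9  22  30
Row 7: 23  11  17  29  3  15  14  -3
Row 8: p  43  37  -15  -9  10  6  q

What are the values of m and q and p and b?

Row 2: 5 + 21 + 30 + 22 + 13 − 3 + 4 = 92, so its missing entry is 109 − 92 = 17.
Row 4: 3 + 28 − 3 − 5 + 20 + 9 + 15 = 67, so its missing entry is 109 − 67 = 42.
Column 1: -4 + 17 − 4 + 3 + 26 − 2 + 23 = 59, so its missing entry is 109 − 59 = 50.
Row 8: 50 + 43 + 37 − 15 − 9 + 10 + 6 = 122, so its missing entry is 109 − 122 = -13.

m = 42, q = -13, p = 50, b = 17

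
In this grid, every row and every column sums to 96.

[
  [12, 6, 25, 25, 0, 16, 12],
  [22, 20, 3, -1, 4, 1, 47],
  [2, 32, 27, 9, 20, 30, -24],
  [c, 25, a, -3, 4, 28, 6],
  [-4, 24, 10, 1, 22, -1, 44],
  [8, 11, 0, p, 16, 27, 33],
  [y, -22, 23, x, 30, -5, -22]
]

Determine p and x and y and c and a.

p = 1, x = 64, y = 28, c = 28, a = 8

Row 6 has 8 + 11 + 0 + 16 + 27 + 33 = 95; the blank must be 96 − 95 = 1.
Column 3 has 25 + 3 + 27 + 10 + 0 + 23 = 88; the blank must be 96 − 88 = 8.
Row 4 has 25 + 8 − 3 + 4 + 28 + 6 = 68; the blank must be 96 − 68 = 28.
Column 1 has 12 + 22 + 2 + 28 − 4 + 8 = 68; the blank must be 96 − 68 = 28.
Row 7 has 28 − 22 + 23 + 30 − 5 − 22 = 32; the blank must be 96 − 32 = 64.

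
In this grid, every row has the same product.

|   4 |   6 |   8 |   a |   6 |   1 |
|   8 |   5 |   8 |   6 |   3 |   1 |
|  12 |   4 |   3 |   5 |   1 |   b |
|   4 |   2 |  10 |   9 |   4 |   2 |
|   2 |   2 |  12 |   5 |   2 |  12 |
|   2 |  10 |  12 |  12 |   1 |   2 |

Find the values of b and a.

Rows 2 and 5 each multiply to 5760, so every row has product 5760.
Row 3: 12×4×3×5×1 = 720, so the missing entry is 5760 ÷ 720 = 8.
Row 1: 4×6×8×6×1 = 1152, so the missing entry is 5760 ÷ 1152 = 5.

b = 8, a = 5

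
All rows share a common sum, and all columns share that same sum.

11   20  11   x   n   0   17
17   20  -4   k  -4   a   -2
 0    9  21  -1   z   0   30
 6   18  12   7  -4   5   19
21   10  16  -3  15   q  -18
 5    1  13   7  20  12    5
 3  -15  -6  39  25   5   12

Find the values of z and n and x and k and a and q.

z = 4, n = 7, x = -3, k = 17, a = 19, q = 22

Rows 4 and 6 both sum to 63, so that's the common total.
The known cells in row 3 total 59, leaving 63 − 59 = 4 for the blank.
The known cells in column 5 total 56, leaving 63 − 56 = 7 for the blank.
The known cells in row 1 total 66, leaving 63 − 66 = -3 for the blank.
The known cells in row 5 total 41, leaving 63 − 41 = 22 for the blank.
The known cells in column 6 total 44, leaving 63 − 44 = 19 for the blank.
The known cells in row 2 total 46, leaving 63 − 46 = 17 for the blank.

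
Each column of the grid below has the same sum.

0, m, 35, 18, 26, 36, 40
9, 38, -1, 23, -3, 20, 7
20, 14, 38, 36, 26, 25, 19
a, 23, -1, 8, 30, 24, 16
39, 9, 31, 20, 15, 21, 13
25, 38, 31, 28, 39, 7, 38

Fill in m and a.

m = 11, a = 40

Columns 4 and 5 both add up to 133, so every column sums to 133.
Column 2: 38 + 14 + 23 + 9 + 38 = 122, so the missing entry is 133 − 122 = 11.
Column 1: 0 + 9 + 20 + 39 + 25 = 93, so the missing entry is 133 − 93 = 40.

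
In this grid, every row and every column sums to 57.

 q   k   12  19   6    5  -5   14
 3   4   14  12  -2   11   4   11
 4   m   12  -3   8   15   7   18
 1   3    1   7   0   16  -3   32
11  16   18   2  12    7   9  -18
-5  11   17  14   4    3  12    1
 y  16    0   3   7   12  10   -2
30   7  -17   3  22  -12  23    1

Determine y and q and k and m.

Row 3: 4 + 12 − 3 + 8 + 15 + 7 + 18 = 61, so its missing entry is 57 − 61 = -4.
Column 2: 4 − 4 + 3 + 16 + 11 + 16 + 7 = 53, so its missing entry is 57 − 53 = 4.
Row 1: 4 + 12 + 19 + 6 + 5 − 5 + 14 = 55, so its missing entry is 57 − 55 = 2.
Row 7: 16 + 0 + 3 + 7 + 12 + 10 − 2 = 46, so its missing entry is 57 − 46 = 11.

y = 11, q = 2, k = 4, m = -4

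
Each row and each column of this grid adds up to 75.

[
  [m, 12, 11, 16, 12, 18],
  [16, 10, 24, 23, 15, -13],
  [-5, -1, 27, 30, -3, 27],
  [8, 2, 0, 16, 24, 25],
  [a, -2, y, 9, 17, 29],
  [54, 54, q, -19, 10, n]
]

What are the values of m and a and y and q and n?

m = 6, a = -4, y = 26, q = -13, n = -11

Column 6: 18 − 13 + 27 + 25 + 29 = 86, so its missing entry is 75 − 86 = -11.
Row 1: 12 + 11 + 16 + 12 + 18 = 69, so its missing entry is 75 − 69 = 6.
Column 1: 6 + 16 − 5 + 8 + 54 = 79, so its missing entry is 75 − 79 = -4.
Row 5: -4 − 2 + 9 + 17 + 29 = 49, so its missing entry is 75 − 49 = 26.
Row 6: 54 + 54 − 19 + 10 − 11 = 88, so its missing entry is 75 − 88 = -13.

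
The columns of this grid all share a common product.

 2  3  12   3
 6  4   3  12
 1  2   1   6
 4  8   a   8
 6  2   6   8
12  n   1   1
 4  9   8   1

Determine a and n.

Columns 1 and 4 each multiply to 13824, so every column has product 13824.
Column 3: 12×3×1×6×1×8 = 1728, so the missing entry is 13824 ÷ 1728 = 8.
Column 2: 3×4×2×8×2×9 = 3456, so the missing entry is 13824 ÷ 3456 = 4.

a = 8, n = 4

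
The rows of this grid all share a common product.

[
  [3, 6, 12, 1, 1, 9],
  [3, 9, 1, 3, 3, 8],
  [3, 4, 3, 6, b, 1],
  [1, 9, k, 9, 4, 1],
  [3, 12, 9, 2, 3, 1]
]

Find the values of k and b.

k = 6, b = 9

Rows 2 and 5 each multiply to 1944, so every row has product 1944.
Row 4: 1×9×9×4×1 = 324, so the missing entry is 1944 ÷ 324 = 6.
Row 3: 3×4×3×6×1 = 216, so the missing entry is 1944 ÷ 216 = 9.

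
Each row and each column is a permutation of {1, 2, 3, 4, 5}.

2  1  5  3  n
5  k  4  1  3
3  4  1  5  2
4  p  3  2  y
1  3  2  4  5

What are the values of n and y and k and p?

n = 4, y = 1, k = 2, p = 5

Cell (2,2): row 2 already has {1, 3, 4, 5} → 2.
At (row 4, col 2): column 2 already has {1, 2, 3, 4}, so the value is 5.
At (row 1, col 5): row 1 already has {1, 2, 3, 5}, so the value is 4.
Cell (4,5): row 4 already has {2, 3, 4, 5} → 1.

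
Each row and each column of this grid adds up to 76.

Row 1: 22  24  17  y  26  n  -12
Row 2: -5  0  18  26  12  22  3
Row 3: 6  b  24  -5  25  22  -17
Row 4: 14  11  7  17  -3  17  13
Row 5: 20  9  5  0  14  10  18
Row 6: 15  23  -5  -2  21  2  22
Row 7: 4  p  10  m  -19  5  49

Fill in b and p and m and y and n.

b = 21, p = -12, m = 39, y = 1, n = -2

Row 3: 6 + 24 − 5 + 25 + 22 − 17 = 55, so its missing entry is 76 − 55 = 21.
Column 2: 24 + 0 + 21 + 11 + 9 + 23 = 88, so its missing entry is 76 − 88 = -12.
Column 6: 22 + 22 + 17 + 10 + 2 + 5 = 78, so its missing entry is 76 − 78 = -2.
Row 1: 22 + 24 + 17 + 26 − 2 − 12 = 75, so its missing entry is 76 − 75 = 1.
Row 7: 4 − 12 + 10 − 19 + 5 + 49 = 37, so its missing entry is 76 − 37 = 39.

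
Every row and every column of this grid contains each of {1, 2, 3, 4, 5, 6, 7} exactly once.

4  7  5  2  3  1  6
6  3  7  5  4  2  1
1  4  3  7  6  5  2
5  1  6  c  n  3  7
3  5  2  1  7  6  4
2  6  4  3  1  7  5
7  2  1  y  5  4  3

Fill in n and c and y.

n = 2, c = 4, y = 6

At (row 4, col 5): column 5 already has {1, 3, 4, 5, 6, 7}, so the value is 2.
Cell (4,4): row 4 already has {1, 2, 3, 5, 6, 7} → 4.
Cell (7,4): row 7 already has {1, 2, 3, 4, 5, 7} → 6.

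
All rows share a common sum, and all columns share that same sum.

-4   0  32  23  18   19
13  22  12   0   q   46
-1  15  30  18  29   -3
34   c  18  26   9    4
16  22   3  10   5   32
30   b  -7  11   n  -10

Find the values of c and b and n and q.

c = -3, b = 32, n = 32, q = -5

Rows 1 and 3 both sum to 88, so that's the common total.
Row 4 has 34 + 18 + 26 + 9 + 4 = 91; the blank must be 88 − 91 = -3.
Column 2 has 0 + 22 + 15 − 3 + 22 = 56; the blank must be 88 − 56 = 32.
Row 6 has 30 + 32 − 7 + 11 − 10 = 56; the blank must be 88 − 56 = 32.
Row 2 has 13 + 22 + 12 + 0 + 46 = 93; the blank must be 88 − 93 = -5.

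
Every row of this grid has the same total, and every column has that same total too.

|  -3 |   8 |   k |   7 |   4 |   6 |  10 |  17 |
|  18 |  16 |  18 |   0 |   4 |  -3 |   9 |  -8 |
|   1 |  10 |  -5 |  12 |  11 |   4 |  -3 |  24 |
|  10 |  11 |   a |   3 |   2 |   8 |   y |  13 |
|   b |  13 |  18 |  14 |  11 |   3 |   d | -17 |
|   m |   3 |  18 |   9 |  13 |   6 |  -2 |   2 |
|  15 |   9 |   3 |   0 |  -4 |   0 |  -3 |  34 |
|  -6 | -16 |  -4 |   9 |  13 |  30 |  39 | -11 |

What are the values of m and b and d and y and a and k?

Rows 2 and 3 both sum to 54, so that's the common total.
Row 1 has -3 + 8 + 7 + 4 + 6 + 10 + 17 = 49; the blank must be 54 − 49 = 5.
Row 6 has 3 + 18 + 9 + 13 + 6 − 2 + 2 = 49; the blank must be 54 − 49 = 5.
Column 1 has -3 + 18 + 1 + 10 + 5 + 15 − 6 = 40; the blank must be 54 − 40 = 14.
Row 5 has 14 + 13 + 18 + 14 + 11 + 3 − 17 = 56; the blank must be 54 − 56 = -2.
Column 7 has 10 + 9 − 3 − 2 − 2 − 3 + 39 = 48; the blank must be 54 − 48 = 6.
Row 4 has 10 + 11 + 3 + 2 + 8 + 6 + 13 = 53; the blank must be 54 − 53 = 1.

m = 5, b = 14, d = -2, y = 6, a = 1, k = 5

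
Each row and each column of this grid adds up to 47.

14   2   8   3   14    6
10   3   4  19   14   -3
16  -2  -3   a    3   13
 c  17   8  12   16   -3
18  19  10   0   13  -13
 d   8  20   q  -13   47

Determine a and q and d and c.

a = 20, q = -7, d = -8, c = -3

The known cells in row 3 total 27, leaving 47 − 27 = 20 for the blank.
The known cells in column 4 total 54, leaving 47 − 54 = -7 for the blank.
The known cells in row 6 total 55, leaving 47 − 55 = -8 for the blank.
The known cells in row 4 total 50, leaving 47 − 50 = -3 for the blank.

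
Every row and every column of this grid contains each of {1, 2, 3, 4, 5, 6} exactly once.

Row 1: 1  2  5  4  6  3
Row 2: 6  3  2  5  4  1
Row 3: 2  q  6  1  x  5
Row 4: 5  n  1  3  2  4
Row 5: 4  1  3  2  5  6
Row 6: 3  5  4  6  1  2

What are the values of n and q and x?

Cell (4,2): row 4 already has {1, 2, 3, 4, 5} → 6.
Cell (3,5): column 5 already has {1, 2, 4, 5, 6} → 3.
For row 3, column 2: row 3 already has {1, 2, 3, 5, 6}; that leaves 4.

n = 6, q = 4, x = 3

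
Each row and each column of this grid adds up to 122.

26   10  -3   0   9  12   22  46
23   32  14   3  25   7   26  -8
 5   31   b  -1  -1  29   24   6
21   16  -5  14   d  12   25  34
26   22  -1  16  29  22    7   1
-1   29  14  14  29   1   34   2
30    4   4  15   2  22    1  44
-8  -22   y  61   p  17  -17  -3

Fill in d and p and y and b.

d = 5, p = 24, y = 70, b = 29

Row 4: 21 + 16 − 5 + 14 + 12 + 25 + 34 = 117, so its missing entry is 122 − 117 = 5.
Column 5: 9 + 25 − 1 + 5 + 29 + 29 + 2 = 98, so its missing entry is 122 − 98 = 24.
Row 8: -8 − 22 + 61 + 24 + 17 − 17 − 3 = 52, so its missing entry is 122 − 52 = 70.
Row 3: 5 + 31 − 1 − 1 + 29 + 24 + 6 = 93, so its missing entry is 122 − 93 = 29.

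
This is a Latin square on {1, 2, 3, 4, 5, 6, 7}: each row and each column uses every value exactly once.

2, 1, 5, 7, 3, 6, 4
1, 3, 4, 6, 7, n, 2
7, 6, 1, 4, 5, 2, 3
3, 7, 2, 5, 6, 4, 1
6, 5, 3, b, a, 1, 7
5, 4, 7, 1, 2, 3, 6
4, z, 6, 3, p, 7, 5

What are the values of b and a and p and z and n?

For row 5, column 4: column 4 already has {1, 3, 4, 5, 6, 7}; that leaves 2.
Cell (5,5): row 5 already has {1, 2, 3, 5, 6, 7} → 4.
At (row 2, col 6): row 2 already has {1, 2, 3, 4, 6, 7}, so the value is 5.
At (row 7, col 2): column 2 already has {1, 3, 4, 5, 6, 7}, so the value is 2.
Cell (7,5): row 7 already has {2, 3, 4, 5, 6, 7} → 1.

b = 2, a = 4, p = 1, z = 2, n = 5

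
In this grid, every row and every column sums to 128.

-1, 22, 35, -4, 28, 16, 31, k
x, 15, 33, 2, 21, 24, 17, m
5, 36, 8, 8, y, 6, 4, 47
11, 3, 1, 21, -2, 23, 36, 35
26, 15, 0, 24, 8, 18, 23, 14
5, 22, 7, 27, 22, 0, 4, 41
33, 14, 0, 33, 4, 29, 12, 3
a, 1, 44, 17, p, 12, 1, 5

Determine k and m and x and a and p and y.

k = 1, m = -18, x = 34, a = 15, p = 33, y = 14

Row 1 has -1 + 22 + 35 − 4 + 28 + 16 + 31 = 127; the blank must be 128 − 127 = 1.
Row 3 has 5 + 36 + 8 + 8 + 6 + 4 + 47 = 114; the blank must be 128 − 114 = 14.
Column 5 has 28 + 21 + 14 − 2 + 8 + 22 + 4 = 95; the blank must be 128 − 95 = 33.
Row 8 has 1 + 44 + 17 + 33 + 12 + 1 + 5 = 113; the blank must be 128 − 113 = 15.
Column 8 has 1 + 47 + 35 + 14 + 41 + 3 + 5 = 146; the blank must be 128 − 146 = -18.
Row 2 has 15 + 33 + 2 + 21 + 24 + 17 − 18 = 94; the blank must be 128 − 94 = 34.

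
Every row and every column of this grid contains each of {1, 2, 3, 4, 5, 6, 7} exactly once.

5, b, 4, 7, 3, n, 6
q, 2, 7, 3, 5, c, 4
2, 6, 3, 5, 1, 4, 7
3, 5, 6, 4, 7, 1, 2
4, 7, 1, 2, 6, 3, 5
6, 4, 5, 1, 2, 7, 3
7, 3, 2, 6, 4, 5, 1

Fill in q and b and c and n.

q = 1, b = 1, c = 6, n = 2

At (row 1, col 2): column 2 already has {2, 3, 4, 5, 6, 7}, so the value is 1.
At (row 2, col 1): column 1 already has {2, 3, 4, 5, 6, 7}, so the value is 1.
For row 1, column 6: row 1 already has {1, 3, 4, 5, 6, 7}; that leaves 2.
Cell (2,6): row 2 already has {1, 2, 3, 4, 5, 7} → 6.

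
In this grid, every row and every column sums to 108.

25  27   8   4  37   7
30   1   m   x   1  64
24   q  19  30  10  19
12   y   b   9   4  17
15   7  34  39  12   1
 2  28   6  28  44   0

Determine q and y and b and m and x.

Row 3: 24 + 19 + 30 + 10 + 19 = 102, so its missing entry is 108 − 102 = 6.
Column 2: 27 + 1 + 6 + 7 + 28 = 69, so its missing entry is 108 − 69 = 39.
Row 4: 12 + 39 + 9 + 4 + 17 = 81, so its missing entry is 108 − 81 = 27.
Column 3: 8 + 19 + 27 + 34 + 6 = 94, so its missing entry is 108 − 94 = 14.
Row 2: 30 + 1 + 14 + 1 + 64 = 110, so its missing entry is 108 − 110 = -2.

q = 6, y = 39, b = 27, m = 14, x = -2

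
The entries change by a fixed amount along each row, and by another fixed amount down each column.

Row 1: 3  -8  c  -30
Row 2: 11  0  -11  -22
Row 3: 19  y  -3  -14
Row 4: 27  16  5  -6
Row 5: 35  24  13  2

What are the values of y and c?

y = 8, c = -19

Along each row the entries change by -11 per step; down each column they change by 8.
Row 3: from 19 at column 1, stepping by -11 to column 2 gives 8.
Row 1: from 3 at column 1, stepping by -11 to column 3 gives -19.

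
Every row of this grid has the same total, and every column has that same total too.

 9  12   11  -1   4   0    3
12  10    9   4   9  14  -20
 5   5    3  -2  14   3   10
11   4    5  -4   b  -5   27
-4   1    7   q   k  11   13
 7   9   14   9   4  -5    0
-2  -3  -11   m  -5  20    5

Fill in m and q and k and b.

Rows 1 and 2 both sum to 38, so that's the common total.
Row 7 has -2 − 3 − 11 − 5 + 20 + 5 = 4; the blank must be 38 − 4 = 34.
Row 4 has 11 + 4 + 5 − 4 − 5 + 27 = 38; the blank must be 38 − 38 = 0.
Column 5 has 4 + 9 + 14 + 0 + 4 − 5 = 26; the blank must be 38 − 26 = 12.
Row 5 has -4 + 1 + 7 + 12 + 11 + 13 = 40; the blank must be 38 − 40 = -2.

m = 34, q = -2, k = 12, b = 0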